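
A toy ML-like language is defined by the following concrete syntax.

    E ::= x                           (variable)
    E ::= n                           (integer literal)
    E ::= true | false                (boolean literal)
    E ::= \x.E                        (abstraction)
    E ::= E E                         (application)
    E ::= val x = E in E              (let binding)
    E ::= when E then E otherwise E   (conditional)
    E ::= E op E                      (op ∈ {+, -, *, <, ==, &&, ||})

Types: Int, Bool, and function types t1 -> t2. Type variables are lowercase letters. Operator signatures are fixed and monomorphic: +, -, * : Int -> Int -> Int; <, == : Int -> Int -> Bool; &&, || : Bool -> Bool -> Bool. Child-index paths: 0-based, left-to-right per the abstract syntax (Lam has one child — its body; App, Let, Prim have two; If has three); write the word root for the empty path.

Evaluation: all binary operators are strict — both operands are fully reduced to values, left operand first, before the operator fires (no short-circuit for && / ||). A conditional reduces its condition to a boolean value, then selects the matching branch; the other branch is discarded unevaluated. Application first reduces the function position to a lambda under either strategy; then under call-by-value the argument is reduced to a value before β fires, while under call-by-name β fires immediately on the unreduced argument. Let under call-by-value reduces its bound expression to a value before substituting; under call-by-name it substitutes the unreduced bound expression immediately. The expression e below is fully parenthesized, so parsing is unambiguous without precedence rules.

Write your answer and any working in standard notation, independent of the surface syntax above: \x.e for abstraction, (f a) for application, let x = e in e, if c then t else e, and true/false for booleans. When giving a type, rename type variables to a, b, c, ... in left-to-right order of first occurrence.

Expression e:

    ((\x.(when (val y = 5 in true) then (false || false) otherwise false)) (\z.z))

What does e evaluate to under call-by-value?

Working:
step 0: ((\x.(if (let y = 5 in true) then (false || false) else false)) (\z.z))
step 1: [beta@root] (if (let y = 5 in true) then (false || false) else false)
step 2: [let@0] (if true then (false || false) else false)
step 3: [if@root] (false || false)
step 4: [delta@root] false

Answer: false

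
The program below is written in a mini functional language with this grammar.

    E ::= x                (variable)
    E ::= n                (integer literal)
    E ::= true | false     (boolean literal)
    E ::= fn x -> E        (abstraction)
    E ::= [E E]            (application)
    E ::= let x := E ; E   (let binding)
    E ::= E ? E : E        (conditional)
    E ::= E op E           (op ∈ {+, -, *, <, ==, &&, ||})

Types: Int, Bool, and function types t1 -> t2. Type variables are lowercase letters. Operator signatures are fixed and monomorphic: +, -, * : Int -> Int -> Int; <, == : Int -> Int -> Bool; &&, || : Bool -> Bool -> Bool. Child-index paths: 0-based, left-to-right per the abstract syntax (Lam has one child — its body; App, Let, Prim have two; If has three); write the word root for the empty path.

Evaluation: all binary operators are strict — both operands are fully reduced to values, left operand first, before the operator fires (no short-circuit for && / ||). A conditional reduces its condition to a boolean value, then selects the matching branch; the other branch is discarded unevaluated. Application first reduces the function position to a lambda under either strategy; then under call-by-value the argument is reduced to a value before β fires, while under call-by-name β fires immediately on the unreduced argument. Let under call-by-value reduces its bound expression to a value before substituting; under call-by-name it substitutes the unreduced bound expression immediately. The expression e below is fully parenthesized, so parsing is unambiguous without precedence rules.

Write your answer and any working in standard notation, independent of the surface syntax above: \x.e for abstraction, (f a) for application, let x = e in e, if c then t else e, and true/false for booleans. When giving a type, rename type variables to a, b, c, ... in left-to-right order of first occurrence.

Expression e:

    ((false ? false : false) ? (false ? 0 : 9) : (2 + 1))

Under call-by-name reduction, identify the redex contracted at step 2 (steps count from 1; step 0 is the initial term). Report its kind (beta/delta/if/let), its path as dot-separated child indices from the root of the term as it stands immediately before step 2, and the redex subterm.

Answer: if at root : (if false then (if false then 0 else 9) else (2 + 1))

Working:
step 0: (if (if false then false else false) then (if false then 0 else 9) else (2 + 1))
step 1: [if@0] (if false then (if false then 0 else 9) else (2 + 1))
step 2: [if@root] (2 + 1)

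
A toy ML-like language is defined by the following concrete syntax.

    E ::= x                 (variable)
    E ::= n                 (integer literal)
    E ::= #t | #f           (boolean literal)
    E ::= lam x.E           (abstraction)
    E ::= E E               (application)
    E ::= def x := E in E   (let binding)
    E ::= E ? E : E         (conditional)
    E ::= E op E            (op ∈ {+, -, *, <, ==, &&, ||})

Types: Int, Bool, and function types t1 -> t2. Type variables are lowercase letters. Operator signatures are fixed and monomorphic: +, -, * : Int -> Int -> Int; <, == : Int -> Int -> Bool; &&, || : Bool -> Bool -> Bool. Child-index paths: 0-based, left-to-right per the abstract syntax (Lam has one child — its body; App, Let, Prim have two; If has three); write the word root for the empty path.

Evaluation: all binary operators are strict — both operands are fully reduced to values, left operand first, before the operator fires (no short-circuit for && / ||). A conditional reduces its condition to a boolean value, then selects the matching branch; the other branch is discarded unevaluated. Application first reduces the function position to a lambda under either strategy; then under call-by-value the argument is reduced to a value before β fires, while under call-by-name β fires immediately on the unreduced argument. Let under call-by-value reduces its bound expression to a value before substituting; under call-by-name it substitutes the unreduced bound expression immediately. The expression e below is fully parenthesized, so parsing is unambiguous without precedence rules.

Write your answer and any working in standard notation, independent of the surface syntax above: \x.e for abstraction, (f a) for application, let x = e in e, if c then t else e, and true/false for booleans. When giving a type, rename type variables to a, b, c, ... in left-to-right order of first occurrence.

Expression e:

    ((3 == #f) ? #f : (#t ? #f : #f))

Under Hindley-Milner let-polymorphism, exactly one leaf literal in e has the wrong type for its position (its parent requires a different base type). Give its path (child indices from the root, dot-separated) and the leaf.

Answer: 0.1 : false

Working:
  unify Int ~ Int
  unify Bool ~ Int
  FAIL: mismatch Bool ~ Int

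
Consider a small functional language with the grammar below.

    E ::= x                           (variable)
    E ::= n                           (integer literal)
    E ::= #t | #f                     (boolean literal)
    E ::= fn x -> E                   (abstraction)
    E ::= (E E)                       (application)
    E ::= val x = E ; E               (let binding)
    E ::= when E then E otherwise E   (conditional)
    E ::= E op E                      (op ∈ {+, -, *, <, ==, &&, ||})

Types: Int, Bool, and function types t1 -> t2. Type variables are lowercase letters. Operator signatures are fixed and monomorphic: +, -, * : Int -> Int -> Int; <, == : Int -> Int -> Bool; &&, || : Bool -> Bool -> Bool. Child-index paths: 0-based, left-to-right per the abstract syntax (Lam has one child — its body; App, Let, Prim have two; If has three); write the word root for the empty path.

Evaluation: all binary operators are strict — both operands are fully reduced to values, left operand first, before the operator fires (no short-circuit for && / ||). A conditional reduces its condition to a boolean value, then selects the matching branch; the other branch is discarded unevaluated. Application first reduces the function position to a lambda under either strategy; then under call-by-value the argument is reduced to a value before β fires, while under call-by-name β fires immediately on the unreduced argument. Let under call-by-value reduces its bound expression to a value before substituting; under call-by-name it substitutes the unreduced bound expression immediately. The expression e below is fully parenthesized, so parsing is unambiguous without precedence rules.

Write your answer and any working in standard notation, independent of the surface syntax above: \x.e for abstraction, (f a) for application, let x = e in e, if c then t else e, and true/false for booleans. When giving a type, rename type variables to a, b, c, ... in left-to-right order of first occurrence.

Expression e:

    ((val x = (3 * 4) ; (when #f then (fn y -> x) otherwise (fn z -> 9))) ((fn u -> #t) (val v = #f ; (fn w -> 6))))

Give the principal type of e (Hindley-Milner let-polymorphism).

Answer: Int

Working:
  unify Int ~ Int
  unify Int ~ Int
let x : Int
  unify Bool ~ Bool
x : Int
\y._ : a -> Int
\z._ : b -> Int
  unify a -> Int ~ b -> Int
  unify a ~ b
  unify Int ~ Int
\u._ : c -> Bool
let v : Bool
\w._ : d -> Int
  unify c -> Bool ~ (d -> Int) -> e
  unify c ~ d -> Int
  unify Bool ~ e
_ _ : Bool
  unify b -> Int ~ Bool -> f
  unify b ~ Bool
  unify Int ~ f
_ _ : Int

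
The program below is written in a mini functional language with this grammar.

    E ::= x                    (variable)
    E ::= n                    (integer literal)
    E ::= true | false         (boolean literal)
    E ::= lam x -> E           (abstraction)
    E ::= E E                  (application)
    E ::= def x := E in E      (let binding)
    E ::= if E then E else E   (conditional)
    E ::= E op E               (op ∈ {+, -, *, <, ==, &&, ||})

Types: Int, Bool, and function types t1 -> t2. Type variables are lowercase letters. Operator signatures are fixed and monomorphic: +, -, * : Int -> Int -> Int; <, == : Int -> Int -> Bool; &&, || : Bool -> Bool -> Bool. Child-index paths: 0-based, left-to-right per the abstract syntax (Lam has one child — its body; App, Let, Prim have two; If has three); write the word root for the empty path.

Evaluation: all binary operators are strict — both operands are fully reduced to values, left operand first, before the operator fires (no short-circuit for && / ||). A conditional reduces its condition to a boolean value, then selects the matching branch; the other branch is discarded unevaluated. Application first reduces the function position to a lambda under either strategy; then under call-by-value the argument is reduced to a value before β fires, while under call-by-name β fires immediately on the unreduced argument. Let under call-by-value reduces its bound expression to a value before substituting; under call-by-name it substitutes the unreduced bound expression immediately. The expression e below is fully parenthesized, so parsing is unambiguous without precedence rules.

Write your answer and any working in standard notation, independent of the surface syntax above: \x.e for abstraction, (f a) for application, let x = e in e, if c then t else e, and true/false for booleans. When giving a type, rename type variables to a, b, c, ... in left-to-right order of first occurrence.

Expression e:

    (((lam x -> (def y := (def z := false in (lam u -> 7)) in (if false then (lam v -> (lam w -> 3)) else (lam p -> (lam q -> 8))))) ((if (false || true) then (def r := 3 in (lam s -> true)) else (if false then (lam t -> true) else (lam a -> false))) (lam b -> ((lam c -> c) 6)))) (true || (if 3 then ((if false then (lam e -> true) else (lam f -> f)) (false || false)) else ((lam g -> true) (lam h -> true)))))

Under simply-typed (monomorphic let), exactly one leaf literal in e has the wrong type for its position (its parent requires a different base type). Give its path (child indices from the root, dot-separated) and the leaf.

Answer: 1.1.0 : 3

Derivation:
let z : Bool
\u._ : b -> Int
let y : b -> Int
  unify Bool ~ Bool
\w._ : d -> Int
\v._ : c -> d -> Int
\q._ : f -> Int
\p._ : e -> f -> Int
  unify c -> d -> Int ~ e -> f -> Int
  unify c ~ e
  unify d -> Int ~ f -> Int
  unify d ~ f
  unify Int ~ Int
\x._ : a -> e -> f -> Int
  unify Bool ~ Bool
  unify Bool ~ Bool
  unify Bool ~ Bool
let r : Int
\s._ : g -> Bool
  unify Bool ~ Bool
\t._ : h -> Bool
\a._ : i -> Bool
  unify h -> Bool ~ i -> Bool
  unify h ~ i
  unify Bool ~ Bool
  unify g -> Bool ~ i -> Bool
  unify g ~ i
  unify Bool ~ Bool
c : k
\c._ : k -> k
  unify k -> k ~ Int -> l
  unify k ~ Int
  unify Int ~ l
_ _ : Int
\b._ : j -> Int
  unify i -> Bool ~ (j -> Int) -> m
  unify i ~ j -> Int
  unify Bool ~ m
_ _ : Bool
  unify a -> e -> f -> Int ~ Bool -> n
  unify a ~ Bool
  unify e -> f -> Int ~ n
_ _ : e -> f -> Int
  unify Bool ~ Bool
  unify Int ~ Bool
  FAIL: mismatch Int ~ Bool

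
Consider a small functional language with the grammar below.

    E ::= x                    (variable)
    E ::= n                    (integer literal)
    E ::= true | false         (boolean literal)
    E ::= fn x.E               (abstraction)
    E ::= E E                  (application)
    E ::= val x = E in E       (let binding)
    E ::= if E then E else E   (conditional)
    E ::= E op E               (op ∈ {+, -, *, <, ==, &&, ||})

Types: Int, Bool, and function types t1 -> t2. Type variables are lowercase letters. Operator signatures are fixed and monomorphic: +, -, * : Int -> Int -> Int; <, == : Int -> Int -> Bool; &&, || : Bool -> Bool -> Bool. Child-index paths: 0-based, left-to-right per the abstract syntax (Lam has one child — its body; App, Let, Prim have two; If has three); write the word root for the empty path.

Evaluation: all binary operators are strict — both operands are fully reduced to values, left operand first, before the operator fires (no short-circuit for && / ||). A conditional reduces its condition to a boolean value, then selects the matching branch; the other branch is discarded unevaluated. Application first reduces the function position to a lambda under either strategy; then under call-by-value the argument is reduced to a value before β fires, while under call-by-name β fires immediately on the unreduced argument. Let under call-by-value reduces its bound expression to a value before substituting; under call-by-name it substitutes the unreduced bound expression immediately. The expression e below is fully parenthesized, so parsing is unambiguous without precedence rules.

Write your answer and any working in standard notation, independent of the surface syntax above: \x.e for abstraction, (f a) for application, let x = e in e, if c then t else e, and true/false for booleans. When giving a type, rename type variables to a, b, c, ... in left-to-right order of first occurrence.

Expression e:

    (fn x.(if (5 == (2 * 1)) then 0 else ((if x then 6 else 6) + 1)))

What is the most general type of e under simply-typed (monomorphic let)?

Answer: Bool -> Int

Working:
  unify Int ~ Int
  unify Int ~ Int
  unify Int ~ Int
  unify Int ~ Int
  unify Bool ~ Bool
x : a
  unify a ~ Bool
  unify Int ~ Int
  unify Int ~ Int
  unify Int ~ Int
  unify Int ~ Int
\x._ : Bool -> Int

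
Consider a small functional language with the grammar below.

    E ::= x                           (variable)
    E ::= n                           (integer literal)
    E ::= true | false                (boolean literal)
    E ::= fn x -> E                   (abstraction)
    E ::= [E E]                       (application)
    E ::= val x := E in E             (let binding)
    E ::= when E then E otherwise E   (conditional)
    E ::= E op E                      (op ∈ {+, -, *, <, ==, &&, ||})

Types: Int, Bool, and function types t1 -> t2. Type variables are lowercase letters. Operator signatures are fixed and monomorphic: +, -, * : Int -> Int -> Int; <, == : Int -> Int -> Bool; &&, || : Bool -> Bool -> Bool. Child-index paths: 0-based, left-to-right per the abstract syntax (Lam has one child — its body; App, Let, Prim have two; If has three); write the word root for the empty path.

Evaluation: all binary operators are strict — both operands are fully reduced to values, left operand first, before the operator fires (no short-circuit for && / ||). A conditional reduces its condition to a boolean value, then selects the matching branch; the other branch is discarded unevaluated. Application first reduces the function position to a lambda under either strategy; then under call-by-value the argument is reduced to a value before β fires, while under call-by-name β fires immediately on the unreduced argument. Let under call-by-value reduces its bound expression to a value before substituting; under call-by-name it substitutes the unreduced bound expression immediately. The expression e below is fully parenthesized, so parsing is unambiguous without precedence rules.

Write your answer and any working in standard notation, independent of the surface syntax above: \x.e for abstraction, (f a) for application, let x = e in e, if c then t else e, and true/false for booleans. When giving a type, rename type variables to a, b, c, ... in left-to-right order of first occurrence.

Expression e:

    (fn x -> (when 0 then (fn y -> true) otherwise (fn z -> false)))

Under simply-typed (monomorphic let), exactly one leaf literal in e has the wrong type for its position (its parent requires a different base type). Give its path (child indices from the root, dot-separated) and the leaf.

Answer: 0.0 : 0

Working:
  unify Int ~ Bool
  FAIL: mismatch Int ~ Bool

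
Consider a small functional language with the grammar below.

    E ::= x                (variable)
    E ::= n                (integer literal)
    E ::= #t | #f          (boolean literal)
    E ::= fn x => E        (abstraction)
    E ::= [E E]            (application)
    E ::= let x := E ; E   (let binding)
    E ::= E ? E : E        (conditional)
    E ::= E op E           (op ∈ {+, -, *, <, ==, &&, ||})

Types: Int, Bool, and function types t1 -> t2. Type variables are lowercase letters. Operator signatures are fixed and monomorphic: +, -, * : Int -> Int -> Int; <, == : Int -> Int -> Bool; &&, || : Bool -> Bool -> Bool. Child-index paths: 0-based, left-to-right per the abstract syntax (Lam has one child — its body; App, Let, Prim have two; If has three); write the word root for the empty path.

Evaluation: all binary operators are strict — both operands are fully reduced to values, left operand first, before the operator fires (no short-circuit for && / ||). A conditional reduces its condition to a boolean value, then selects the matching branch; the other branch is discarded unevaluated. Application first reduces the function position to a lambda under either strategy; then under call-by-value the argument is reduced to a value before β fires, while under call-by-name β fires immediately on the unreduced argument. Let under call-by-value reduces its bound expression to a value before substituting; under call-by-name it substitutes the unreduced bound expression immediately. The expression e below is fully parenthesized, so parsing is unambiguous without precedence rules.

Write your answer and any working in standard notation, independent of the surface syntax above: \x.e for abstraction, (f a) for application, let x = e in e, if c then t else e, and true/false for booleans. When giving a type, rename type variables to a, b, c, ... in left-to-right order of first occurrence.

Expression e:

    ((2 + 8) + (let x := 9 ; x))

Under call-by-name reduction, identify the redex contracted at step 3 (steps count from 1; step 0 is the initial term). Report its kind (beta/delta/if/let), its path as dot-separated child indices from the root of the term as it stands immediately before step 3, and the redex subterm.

Working:
step 0: ((2 + 8) + (let x = 9 in x))
step 1: [delta@0] (10 + (let x = 9 in x))
step 2: [let@1] (10 + 9)
step 3: [delta@root] 19

Answer: delta at root : (10 + 9)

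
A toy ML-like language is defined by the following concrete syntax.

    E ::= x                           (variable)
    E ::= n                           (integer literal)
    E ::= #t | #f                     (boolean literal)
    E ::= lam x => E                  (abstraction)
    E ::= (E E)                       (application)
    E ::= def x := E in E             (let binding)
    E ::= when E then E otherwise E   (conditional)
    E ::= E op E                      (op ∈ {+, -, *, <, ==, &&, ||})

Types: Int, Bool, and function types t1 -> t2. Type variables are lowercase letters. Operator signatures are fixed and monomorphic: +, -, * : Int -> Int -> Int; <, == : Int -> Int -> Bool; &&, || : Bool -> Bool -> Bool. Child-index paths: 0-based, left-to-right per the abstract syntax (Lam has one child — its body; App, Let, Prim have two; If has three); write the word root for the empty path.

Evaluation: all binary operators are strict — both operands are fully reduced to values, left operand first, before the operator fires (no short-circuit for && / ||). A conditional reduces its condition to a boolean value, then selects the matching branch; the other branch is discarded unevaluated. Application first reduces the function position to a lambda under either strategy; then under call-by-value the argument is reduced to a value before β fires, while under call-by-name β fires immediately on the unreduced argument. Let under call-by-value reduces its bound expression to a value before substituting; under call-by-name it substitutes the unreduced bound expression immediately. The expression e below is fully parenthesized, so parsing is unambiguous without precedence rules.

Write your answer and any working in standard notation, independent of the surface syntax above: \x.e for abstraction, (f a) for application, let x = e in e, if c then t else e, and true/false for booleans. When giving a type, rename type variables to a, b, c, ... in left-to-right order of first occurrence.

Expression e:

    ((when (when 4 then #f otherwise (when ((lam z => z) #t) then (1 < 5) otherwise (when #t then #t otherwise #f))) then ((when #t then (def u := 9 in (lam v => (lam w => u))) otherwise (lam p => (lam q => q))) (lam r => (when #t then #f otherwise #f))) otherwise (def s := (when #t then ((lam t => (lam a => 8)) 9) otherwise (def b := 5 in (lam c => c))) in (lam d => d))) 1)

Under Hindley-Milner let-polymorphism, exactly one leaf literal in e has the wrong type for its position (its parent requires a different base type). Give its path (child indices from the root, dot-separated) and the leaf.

Working:
  unify Int ~ Bool
  FAIL: mismatch Int ~ Bool

Answer: 0.0.0 : 4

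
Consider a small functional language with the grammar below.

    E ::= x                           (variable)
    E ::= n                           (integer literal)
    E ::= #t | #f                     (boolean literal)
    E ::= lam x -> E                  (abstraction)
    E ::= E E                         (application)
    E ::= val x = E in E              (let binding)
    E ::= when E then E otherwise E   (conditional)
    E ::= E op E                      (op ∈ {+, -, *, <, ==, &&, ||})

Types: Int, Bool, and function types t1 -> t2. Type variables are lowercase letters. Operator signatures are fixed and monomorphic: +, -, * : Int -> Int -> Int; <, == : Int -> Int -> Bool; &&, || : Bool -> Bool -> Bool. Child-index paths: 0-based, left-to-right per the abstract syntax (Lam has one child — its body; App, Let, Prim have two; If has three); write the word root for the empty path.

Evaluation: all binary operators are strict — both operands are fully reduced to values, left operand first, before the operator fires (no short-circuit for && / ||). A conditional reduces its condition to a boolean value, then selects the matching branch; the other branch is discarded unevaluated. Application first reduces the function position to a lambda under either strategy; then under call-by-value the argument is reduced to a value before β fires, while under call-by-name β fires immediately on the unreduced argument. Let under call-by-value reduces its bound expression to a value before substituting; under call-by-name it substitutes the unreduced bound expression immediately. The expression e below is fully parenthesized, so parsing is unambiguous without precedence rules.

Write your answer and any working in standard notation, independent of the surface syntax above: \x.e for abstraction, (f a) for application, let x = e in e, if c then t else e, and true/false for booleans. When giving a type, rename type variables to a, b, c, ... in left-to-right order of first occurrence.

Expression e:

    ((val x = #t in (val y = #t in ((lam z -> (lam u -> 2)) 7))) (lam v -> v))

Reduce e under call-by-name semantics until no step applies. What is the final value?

Answer: 2

Working:
step 0: ((let x = true in (let y = true in ((\z.(\u.2)) 7))) (\v.v))
step 1: [let@0] ((let y = true in ((\z.(\u.2)) 7)) (\v.v))
step 2: [let@0] (((\z.(\u.2)) 7) (\v.v))
step 3: [beta@0] ((\u.2) (\v.v))
step 4: [beta@root] 2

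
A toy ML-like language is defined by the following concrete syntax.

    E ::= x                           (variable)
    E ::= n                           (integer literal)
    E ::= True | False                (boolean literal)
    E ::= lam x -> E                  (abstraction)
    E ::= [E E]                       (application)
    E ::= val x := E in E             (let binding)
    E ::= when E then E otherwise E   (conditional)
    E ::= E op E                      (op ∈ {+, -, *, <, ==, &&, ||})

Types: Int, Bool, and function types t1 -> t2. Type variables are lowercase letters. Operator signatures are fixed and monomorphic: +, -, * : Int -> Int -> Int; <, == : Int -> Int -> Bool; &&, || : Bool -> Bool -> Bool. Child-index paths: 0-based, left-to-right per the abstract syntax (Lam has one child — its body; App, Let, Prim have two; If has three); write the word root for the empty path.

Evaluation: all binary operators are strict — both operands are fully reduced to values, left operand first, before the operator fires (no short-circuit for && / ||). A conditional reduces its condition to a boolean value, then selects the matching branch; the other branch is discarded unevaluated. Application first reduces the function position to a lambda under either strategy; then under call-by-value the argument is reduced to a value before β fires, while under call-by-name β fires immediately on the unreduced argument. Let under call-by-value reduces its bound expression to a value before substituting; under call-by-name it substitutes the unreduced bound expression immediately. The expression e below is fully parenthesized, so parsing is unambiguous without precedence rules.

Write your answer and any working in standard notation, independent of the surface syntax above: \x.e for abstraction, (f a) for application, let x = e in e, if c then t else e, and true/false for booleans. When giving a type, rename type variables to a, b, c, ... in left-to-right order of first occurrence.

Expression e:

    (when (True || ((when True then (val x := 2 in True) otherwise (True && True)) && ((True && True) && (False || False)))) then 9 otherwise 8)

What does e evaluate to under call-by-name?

Derivation:
step 0: (if (true || ((if true then (let x = 2 in true) else (true && true)) && ((true && true) && (false || false)))) then 9 else 8)
step 1: [if@0.1.0] (if (true || ((let x = 2 in true) && ((true && true) && (false || false)))) then 9 else 8)
step 2: [let@0.1.0] (if (true || (true && ((true && true) && (false || false)))) then 9 else 8)
step 3: [delta@0.1.1.0] (if (true || (true && (true && (false || false)))) then 9 else 8)
step 4: [delta@0.1.1.1] (if (true || (true && (true && false))) then 9 else 8)
step 5: [delta@0.1.1] (if (true || (true && false)) then 9 else 8)
step 6: [delta@0.1] (if (true || false) then 9 else 8)
step 7: [delta@0] (if true then 9 else 8)
step 8: [if@root] 9

Answer: 9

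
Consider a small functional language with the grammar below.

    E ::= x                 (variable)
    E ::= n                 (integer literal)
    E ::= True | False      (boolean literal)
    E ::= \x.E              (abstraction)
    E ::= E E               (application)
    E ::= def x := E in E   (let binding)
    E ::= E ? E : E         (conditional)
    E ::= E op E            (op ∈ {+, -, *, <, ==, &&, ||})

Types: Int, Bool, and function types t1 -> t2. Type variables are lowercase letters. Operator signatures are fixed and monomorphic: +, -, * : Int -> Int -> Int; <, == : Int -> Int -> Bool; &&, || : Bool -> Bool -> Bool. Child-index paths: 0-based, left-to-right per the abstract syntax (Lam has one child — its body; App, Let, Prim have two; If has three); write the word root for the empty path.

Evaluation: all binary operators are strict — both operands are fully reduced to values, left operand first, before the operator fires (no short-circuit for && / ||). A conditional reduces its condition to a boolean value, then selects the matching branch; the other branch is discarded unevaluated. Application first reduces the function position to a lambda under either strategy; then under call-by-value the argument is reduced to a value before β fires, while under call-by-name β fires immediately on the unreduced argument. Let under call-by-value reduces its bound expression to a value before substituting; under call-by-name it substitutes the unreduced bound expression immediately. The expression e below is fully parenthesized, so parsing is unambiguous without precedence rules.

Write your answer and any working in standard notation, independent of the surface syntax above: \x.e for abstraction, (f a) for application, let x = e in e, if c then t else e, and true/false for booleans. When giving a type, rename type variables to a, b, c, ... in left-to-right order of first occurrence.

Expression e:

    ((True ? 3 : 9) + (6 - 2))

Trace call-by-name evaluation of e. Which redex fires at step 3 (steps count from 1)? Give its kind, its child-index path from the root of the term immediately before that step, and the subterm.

Derivation:
step 0: ((if true then 3 else 9) + (6 - 2))
step 1: [if@0] (3 + (6 - 2))
step 2: [delta@1] (3 + 4)
step 3: [delta@root] 7

Answer: delta at root : (3 + 4)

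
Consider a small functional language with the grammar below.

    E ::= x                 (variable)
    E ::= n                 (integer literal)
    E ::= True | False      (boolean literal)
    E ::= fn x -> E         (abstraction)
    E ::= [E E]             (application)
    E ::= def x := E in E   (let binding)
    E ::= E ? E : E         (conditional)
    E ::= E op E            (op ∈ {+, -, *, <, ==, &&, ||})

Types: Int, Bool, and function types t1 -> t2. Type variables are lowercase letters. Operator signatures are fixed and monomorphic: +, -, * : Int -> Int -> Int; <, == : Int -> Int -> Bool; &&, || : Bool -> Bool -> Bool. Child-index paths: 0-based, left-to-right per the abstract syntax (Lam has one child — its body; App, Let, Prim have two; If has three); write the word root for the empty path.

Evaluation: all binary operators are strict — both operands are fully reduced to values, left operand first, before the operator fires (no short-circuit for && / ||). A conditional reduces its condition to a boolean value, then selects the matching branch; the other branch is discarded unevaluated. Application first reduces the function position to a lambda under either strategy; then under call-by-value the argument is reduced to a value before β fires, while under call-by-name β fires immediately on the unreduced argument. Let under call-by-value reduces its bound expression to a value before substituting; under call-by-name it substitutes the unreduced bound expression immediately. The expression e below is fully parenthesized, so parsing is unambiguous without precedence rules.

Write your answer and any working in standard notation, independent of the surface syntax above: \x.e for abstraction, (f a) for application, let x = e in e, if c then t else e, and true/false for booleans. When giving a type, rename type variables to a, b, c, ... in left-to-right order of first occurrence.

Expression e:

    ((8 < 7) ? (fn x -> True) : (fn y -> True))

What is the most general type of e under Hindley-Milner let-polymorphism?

Working:
  unify Int ~ Int
  unify Int ~ Int
  unify Bool ~ Bool
\x._ : a -> Bool
\y._ : b -> Bool
  unify a -> Bool ~ b -> Bool
  unify a ~ b
  unify Bool ~ Bool

Answer: a -> Bool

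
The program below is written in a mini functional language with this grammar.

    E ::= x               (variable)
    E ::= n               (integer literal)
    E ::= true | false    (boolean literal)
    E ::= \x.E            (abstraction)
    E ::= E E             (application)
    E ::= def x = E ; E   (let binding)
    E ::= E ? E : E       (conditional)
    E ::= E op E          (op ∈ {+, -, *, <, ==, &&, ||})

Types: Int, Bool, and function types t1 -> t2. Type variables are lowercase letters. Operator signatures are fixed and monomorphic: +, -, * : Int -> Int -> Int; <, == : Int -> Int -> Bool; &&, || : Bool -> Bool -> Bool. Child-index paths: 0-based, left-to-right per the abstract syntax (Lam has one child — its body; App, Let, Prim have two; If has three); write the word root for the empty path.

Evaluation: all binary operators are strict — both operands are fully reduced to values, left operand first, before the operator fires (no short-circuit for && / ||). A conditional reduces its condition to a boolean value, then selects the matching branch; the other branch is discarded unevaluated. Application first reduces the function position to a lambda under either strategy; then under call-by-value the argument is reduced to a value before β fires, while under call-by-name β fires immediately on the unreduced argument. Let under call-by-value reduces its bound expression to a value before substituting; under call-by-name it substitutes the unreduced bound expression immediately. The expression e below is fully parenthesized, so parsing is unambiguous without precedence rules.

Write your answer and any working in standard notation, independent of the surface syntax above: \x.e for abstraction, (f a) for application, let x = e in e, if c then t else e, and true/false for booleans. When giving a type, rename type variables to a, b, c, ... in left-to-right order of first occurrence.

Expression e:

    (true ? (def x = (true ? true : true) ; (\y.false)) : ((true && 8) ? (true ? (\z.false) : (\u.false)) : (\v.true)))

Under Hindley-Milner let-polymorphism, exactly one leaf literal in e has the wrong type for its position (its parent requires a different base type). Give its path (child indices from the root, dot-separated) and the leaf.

Answer: 2.0.1 : 8

Working:
  unify Bool ~ Bool
  unify Bool ~ Bool
  unify Bool ~ Bool
let x : Bool
\y._ : a -> Bool
  unify Bool ~ Bool
  unify Int ~ Bool
  FAIL: mismatch Int ~ Bool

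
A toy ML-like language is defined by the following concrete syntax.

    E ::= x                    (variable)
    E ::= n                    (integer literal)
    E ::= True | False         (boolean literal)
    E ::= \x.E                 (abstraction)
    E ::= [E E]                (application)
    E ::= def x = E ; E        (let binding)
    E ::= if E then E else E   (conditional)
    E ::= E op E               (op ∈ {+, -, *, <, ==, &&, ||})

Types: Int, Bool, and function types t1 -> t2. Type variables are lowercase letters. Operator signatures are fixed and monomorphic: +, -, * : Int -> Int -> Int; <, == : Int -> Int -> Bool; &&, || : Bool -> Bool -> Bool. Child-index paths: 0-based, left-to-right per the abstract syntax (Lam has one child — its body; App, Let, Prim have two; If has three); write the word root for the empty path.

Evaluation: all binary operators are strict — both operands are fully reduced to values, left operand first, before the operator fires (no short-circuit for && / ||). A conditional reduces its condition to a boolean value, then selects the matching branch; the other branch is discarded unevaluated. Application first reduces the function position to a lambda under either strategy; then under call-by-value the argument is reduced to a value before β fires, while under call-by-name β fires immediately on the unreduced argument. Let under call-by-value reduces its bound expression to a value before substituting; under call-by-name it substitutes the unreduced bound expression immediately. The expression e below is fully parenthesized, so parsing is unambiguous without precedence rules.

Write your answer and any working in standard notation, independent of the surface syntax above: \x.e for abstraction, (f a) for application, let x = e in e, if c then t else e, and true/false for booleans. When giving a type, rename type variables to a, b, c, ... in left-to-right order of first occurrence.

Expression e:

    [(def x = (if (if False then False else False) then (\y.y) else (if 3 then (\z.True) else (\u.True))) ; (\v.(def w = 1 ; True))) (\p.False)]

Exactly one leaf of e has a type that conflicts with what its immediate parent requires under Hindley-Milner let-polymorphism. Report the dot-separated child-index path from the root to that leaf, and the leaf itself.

Derivation:
  unify Bool ~ Bool
  unify Bool ~ Bool
  unify Bool ~ Bool
y : a
\y._ : a -> a
  unify Int ~ Bool
  FAIL: mismatch Int ~ Bool

Answer: 0.0.2.0 : 3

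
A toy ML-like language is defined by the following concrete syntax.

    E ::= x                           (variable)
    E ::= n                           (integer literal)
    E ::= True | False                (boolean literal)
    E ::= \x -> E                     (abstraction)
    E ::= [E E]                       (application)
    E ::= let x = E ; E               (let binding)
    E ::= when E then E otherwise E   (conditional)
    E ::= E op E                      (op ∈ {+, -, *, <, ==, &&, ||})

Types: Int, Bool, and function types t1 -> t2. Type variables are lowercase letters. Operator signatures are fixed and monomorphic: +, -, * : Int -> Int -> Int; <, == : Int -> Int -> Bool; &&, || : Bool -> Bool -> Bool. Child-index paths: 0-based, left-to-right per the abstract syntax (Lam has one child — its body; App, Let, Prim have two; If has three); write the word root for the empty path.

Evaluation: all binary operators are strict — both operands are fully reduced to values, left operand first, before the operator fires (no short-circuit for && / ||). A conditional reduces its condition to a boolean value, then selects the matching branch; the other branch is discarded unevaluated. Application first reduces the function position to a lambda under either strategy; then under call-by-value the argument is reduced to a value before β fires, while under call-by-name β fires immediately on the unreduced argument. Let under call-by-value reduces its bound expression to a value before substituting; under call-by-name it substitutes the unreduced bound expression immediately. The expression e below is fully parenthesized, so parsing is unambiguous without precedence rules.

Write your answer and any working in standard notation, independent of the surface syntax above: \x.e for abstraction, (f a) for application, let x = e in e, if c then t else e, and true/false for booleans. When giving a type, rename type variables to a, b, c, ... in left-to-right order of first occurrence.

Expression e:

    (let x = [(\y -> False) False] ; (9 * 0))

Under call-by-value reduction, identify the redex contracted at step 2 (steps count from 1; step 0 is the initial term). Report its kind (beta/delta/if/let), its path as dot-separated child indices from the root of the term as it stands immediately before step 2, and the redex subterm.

Answer: let at root : (let x = false in (9 * 0))

Derivation:
step 0: (let x = ((\y.false) false) in (9 * 0))
step 1: [beta@0] (let x = false in (9 * 0))
step 2: [let@root] (9 * 0)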